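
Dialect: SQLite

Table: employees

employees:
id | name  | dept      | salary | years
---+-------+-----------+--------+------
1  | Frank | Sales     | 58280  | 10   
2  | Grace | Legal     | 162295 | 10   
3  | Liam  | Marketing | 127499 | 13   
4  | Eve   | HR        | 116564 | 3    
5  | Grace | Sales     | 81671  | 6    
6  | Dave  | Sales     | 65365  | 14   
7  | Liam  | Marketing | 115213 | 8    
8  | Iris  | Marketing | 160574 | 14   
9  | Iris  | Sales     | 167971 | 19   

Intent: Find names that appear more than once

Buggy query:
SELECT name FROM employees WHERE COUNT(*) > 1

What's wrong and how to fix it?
Bug: COUNT(*) is an aggregate and cannot be used in WHERE

Fix: GROUP BY name, then filter groups with HAVING COUNT(*) > 1

Corrected query:
SELECT name FROM employees GROUP BY name HAVING COUNT(*) > 1

Result:
name 
-----
Grace
Iris 
Liam 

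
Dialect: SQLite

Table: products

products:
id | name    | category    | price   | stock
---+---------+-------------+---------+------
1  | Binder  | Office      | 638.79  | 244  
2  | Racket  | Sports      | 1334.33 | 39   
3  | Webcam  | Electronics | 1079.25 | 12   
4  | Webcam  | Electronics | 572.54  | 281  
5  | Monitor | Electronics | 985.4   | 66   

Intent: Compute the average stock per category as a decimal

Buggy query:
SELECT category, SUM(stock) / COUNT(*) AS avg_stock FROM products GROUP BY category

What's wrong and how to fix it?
Bug: SUM(stock) and COUNT(*) are both integers; the division truncates the fractional part

Fix: Multiply by 1.0 (or CAST to REAL) to force floating-point division

Corrected query:
SELECT category, SUM(stock) * 1.0 / COUNT(*) AS avg_stock FROM products GROUP BY category

Result:
category    | avg_stock 
------------+-----------
Electronics | 119.666667
Office      | 244       
Sports      | 39        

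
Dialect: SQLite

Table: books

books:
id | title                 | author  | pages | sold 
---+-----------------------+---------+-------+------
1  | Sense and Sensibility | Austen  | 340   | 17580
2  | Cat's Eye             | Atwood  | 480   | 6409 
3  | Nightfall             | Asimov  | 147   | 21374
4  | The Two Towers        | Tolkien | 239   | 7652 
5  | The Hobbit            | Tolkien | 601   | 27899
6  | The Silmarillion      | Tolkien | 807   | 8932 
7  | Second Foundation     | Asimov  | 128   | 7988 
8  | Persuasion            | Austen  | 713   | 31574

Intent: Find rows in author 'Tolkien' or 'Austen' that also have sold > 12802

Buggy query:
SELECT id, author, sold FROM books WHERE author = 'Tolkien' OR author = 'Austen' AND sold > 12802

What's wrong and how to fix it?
Bug: AND binds tighter than OR, so this parses as author = 'Tolkien' OR (author = 'Austen' AND sold > 12802)

Fix: Group the OR with parentheses (or use IN), then AND the threshold

Corrected query:
SELECT id, author, sold FROM books WHERE (author = 'Tolkien' OR author = 'Austen') AND sold > 12802

Result:
id | author  | sold 
---+---------+------
1  | Austen  | 17580
5  | Tolkien | 27899
8  | Austen  | 31574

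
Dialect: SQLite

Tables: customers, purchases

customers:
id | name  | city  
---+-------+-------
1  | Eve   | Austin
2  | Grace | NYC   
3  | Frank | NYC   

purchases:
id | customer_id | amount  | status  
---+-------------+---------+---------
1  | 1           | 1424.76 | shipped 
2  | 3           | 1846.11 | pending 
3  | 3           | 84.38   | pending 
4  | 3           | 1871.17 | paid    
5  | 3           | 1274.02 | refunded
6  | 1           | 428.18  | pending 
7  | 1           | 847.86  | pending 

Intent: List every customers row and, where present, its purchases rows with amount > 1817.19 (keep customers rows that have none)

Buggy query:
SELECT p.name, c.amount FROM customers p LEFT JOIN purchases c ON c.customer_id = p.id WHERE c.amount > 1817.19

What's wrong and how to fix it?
Bug: Filtering c.amount in WHERE discards the NULL rows produced by LEFT JOIN, turning it into an inner join

Fix: Put 'c.amount > 1817.19' in the JOIN's ON clause instead of WHERE

Corrected query:
SELECT p.name, c.amount FROM customers p LEFT JOIN purchases c ON c.customer_id = p.id AND c.amount > 1817.19

Result:
name  | amount 
------+--------
Eve   | NULL   
Grace | NULL   
Frank | 1846.11
Frank | 1871.17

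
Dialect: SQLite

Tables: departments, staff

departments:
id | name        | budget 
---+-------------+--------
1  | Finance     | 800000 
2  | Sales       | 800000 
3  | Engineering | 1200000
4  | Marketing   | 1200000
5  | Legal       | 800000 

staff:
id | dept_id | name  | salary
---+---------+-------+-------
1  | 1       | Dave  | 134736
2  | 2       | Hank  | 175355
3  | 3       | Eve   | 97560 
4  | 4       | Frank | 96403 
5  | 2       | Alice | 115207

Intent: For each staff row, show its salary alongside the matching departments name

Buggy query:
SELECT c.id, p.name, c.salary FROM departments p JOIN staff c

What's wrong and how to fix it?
Bug: Missing join condition: each staff row is matched to all departments rows instead of just its own

Fix: Specify the join condition linking the foreign key to the parent id

Corrected query:
SELECT c.id, p.name, c.salary FROM departments p JOIN staff c ON c.dept_id = p.id

Result:
id | name        | salary
---+-------------+-------
1  | Finance     | 134736
2  | Sales       | 175355
3  | Engineering | 97560 
4  | Marketing   | 96403 
5  | Sales       | 115207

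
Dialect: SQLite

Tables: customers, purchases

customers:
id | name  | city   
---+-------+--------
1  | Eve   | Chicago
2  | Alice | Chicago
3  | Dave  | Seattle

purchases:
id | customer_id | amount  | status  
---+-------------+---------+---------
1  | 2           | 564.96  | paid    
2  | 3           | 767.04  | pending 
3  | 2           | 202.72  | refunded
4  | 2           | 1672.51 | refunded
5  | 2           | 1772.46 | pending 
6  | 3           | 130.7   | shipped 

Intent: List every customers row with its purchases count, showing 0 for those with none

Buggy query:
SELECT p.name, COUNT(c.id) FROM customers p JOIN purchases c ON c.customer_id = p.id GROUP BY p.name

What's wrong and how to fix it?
Bug: An inner join excludes parents with zero children

Fix: Switch to LEFT JOIN to retain unmatched parent rows

Corrected query:
SELECT p.name, COUNT(c.id) FROM customers p LEFT JOIN purchases c ON c.customer_id = p.id GROUP BY p.name

Result:
name  | COUNT(c.id)
------+------------
Alice | 4          
Dave  | 2          
Eve   | 0          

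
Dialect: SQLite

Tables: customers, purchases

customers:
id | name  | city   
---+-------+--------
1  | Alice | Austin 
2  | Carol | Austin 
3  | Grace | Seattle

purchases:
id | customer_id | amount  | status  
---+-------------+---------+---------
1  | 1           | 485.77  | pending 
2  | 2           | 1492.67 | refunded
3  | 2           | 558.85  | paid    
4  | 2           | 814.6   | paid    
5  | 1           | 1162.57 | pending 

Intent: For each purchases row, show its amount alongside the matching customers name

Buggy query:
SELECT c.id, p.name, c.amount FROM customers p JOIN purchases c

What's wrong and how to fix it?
Bug: JOIN with no ON clause produces a cartesian product; every purchases row pairs with every customers row

Fix: Add ON c.customer_id = p.id to the JOIN

Corrected query:
SELECT c.id, p.name, c.amount FROM customers p JOIN purchases c ON c.customer_id = p.id

Result:
id | name  | amount 
---+-------+--------
1  | Alice | 485.77 
2  | Carol | 1492.67
3  | Carol | 558.85 
4  | Carol | 814.6  
5  | Alice | 1162.57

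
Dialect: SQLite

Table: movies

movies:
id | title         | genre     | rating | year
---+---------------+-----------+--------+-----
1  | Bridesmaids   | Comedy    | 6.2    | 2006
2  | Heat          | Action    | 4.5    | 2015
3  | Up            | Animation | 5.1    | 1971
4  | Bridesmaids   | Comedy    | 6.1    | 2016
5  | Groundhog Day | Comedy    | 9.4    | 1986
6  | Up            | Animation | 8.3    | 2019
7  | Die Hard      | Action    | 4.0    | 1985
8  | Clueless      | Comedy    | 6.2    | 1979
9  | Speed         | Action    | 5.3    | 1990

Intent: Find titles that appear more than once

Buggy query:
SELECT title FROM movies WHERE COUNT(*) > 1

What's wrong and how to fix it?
Bug: WHERE can't reference COUNT(*); aggregates are computed after WHERE

Fix: Group first, then use HAVING for the count condition

Corrected query:
SELECT title FROM movies GROUP BY title HAVING COUNT(*) > 1

Result:
title      
-----------
Bridesmaids
Up         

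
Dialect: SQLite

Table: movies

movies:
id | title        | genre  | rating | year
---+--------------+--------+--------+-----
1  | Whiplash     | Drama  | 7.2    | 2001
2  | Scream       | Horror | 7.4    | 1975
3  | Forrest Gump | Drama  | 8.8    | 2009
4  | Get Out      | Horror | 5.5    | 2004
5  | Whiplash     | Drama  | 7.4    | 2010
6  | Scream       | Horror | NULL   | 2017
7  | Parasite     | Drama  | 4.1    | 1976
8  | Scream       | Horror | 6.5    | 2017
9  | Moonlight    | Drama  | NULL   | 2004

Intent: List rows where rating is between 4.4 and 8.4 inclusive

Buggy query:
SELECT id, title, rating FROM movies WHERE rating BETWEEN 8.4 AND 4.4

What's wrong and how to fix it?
Bug: BETWEEN expects the lower bound first; with 8.4 AND 4.4 the range is empty

Fix: Write BETWEEN 4.4 AND 8.4

Corrected query:
SELECT id, title, rating FROM movies WHERE rating BETWEEN 4.4 AND 8.4

Result:
id | title    | rating
---+----------+-------
1  | Whiplash | 7.2   
2  | Scream   | 7.4   
4  | Get Out  | 5.5   
5  | Whiplash | 7.4   
8  | Scream   | 6.5   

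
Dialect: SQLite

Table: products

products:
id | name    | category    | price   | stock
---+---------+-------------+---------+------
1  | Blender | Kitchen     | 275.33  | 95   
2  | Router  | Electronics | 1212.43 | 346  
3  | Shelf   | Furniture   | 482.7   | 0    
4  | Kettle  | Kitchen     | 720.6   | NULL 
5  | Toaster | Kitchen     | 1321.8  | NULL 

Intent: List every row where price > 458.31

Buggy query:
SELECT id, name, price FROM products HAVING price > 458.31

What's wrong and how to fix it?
Bug: HAVING filters the output of aggregation, but this query has no GROUP BY and no aggregate functions, so SQLite rejects it (HAVING clause on a non-aggregate query); the condition here is per row

Fix: Replace HAVING with WHERE since the condition applies to individual rows

Corrected query:
SELECT id, name, price FROM products WHERE price > 458.31

Result:
id | name    | price  
---+---------+--------
2  | Router  | 1212.43
3  | Shelf   | 482.7  
4  | Kettle  | 720.6  
5  | Toaster | 1321.8 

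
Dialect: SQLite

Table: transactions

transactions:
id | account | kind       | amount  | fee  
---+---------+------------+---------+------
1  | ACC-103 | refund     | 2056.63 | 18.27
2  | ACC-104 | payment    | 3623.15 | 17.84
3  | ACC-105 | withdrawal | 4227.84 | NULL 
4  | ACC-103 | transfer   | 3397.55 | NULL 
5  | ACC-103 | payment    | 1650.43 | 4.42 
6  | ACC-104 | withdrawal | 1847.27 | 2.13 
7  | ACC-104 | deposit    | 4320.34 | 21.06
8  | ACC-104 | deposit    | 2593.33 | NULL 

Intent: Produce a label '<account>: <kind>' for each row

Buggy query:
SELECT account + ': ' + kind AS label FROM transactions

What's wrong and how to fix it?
Bug: SQLite uses || for string concatenation; + coerces text to numbers (yielding 0)

Fix: Replace + with || to concatenate text

Corrected query:
SELECT account || ': ' || kind AS label FROM transactions

Result:
label              
-------------------
ACC-103: refund    
ACC-104: payment   
ACC-105: withdrawal
ACC-103: transfer  
ACC-103: payment   
ACC-104: withdrawal
ACC-104: deposit   
ACC-104: deposit   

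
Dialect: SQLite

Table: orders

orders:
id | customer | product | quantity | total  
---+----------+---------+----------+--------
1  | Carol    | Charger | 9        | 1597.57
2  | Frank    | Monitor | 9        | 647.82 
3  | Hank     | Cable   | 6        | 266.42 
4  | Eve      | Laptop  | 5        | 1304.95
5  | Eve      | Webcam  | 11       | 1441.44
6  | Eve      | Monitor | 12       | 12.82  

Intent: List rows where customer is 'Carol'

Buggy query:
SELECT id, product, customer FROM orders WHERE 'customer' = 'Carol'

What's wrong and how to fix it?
Bug: 'customer' in single quotes is a string literal, not the column; the comparison is literal-vs-literal and never true

Fix: Reference the column as customer without single quotes

Corrected query:
SELECT id, product, customer FROM orders WHERE customer = 'Carol'

Result:
id | product | customer
---+---------+---------
1  | Charger | Carol   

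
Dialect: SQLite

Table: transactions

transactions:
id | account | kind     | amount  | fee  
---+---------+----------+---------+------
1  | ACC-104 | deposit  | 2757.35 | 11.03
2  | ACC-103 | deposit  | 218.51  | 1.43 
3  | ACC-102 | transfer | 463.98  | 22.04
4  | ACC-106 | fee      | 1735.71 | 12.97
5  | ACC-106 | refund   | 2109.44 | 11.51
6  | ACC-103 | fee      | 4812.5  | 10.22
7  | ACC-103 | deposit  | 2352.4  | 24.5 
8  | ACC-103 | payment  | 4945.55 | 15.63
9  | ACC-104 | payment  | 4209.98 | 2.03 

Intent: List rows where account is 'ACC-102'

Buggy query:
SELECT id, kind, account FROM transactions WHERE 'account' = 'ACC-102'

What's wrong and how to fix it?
Bug: Single quotes denote string literals in SQL; the column name is being compared as a constant string

Fix: Remove the quotes around the column name (or use double quotes for an identifier)

Corrected query:
SELECT id, kind, account FROM transactions WHERE account = 'ACC-102'

Result:
id | kind     | account
---+----------+--------
3  | transfer | ACC-102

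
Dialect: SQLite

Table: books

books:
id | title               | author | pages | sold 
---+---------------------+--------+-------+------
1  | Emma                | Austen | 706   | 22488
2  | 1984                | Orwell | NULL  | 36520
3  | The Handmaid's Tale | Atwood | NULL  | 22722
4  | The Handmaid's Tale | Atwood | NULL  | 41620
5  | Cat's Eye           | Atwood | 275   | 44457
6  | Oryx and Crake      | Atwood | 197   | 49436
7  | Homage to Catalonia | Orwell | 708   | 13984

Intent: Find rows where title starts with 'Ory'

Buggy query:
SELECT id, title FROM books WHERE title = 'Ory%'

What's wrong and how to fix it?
Bug: Wildcards only work with LIKE; '=' treats '%' as a literal character

Fix: Use LIKE for wildcard pattern matching

Corrected query:
SELECT id, title FROM books WHERE title LIKE 'Ory%'

Result:
id | title         
---+---------------
6  | Oryx and Crake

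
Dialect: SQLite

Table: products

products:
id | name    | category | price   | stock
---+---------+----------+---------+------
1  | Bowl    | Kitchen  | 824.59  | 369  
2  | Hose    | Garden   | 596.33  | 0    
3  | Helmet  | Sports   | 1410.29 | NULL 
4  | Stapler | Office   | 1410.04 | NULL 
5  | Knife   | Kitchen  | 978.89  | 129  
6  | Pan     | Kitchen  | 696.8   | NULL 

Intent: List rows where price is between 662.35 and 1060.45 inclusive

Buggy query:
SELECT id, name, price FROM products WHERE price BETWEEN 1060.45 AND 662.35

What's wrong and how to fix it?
Bug: BETWEEN expects the lower bound first; with 1060.45 AND 662.35 the range is empty

Fix: Write BETWEEN 662.35 AND 1060.45

Corrected query:
SELECT id, name, price FROM products WHERE price BETWEEN 662.35 AND 1060.45

Result:
id | name  | price 
---+-------+-------
1  | Bowl  | 824.59
5  | Knife | 978.89
6  | Pan   | 696.8 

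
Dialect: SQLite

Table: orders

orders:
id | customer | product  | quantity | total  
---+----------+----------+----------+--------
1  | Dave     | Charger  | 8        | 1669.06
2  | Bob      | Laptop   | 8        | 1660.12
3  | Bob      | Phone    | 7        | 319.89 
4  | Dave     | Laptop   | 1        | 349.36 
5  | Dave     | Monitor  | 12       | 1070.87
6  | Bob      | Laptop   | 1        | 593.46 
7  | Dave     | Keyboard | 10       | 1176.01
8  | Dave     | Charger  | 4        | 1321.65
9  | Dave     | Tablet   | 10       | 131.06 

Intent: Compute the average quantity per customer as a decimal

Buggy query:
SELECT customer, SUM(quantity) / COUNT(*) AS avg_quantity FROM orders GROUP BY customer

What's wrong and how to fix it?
Bug: Both operands are integers, so '/' performs integer division and truncates

Fix: Multiply by 1.0 (or CAST to REAL) to force floating-point division

Corrected query:
SELECT customer, SUM(quantity) * 1.0 / COUNT(*) AS avg_quantity FROM orders GROUP BY customer

Result:
customer | avg_quantity
---------+-------------
Bob      | 5.333333    
Dave     | 7.5         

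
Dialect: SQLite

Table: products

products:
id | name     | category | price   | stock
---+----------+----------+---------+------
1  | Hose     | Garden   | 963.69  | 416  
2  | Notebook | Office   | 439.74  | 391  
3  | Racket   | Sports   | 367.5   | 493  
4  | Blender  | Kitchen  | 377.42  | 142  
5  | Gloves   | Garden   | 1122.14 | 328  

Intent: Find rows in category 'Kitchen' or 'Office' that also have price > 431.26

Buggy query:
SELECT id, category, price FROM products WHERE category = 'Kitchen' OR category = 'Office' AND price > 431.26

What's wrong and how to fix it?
Bug: Without parentheses, AND is evaluated before OR, so the price filter only applies to the 'Office' branch

Fix: Group the OR with parentheses (or use IN), then AND the threshold

Corrected query:
SELECT id, category, price FROM products WHERE (category = 'Kitchen' OR category = 'Office') AND price > 431.26

Result:
id | category | price 
---+----------+-------
2  | Office   | 439.74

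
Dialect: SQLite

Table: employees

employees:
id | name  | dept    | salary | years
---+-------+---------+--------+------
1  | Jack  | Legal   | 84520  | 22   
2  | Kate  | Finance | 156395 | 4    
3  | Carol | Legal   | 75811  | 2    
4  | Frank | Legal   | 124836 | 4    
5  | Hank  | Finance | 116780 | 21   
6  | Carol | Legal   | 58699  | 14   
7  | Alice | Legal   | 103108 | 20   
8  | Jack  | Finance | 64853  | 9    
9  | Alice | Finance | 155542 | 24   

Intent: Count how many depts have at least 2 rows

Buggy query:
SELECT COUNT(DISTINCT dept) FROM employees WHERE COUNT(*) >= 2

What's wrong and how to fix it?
Bug: WHERE filters individual rows, not groups, so a group-level COUNT is invalid there

Fix: Group first with HAVING COUNT(*) >= 2, then COUNT the resulting groups

Corrected query:
SELECT COUNT(*) FROM (SELECT dept FROM employees GROUP BY dept HAVING COUNT(*) >= 2)

Result:
COUNT(*)
--------
2       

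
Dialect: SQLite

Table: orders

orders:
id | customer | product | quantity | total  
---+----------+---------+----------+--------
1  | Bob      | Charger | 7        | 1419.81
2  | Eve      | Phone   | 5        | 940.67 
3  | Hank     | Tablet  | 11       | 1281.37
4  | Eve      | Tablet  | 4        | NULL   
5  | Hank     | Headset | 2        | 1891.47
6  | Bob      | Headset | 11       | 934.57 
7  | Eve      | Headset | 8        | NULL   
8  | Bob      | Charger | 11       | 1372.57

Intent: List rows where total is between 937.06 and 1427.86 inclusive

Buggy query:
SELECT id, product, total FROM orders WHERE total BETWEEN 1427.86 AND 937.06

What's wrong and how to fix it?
Bug: The bounds are reversed; BETWEEN a AND b requires a <= b to match anything

Fix: Write BETWEEN 937.06 AND 1427.86

Corrected query:
SELECT id, product, total FROM orders WHERE total BETWEEN 937.06 AND 1427.86

Result:
id | product | total  
---+---------+--------
1  | Charger | 1419.81
2  | Phone   | 940.67 
3  | Tablet  | 1281.37
8  | Charger | 1372.57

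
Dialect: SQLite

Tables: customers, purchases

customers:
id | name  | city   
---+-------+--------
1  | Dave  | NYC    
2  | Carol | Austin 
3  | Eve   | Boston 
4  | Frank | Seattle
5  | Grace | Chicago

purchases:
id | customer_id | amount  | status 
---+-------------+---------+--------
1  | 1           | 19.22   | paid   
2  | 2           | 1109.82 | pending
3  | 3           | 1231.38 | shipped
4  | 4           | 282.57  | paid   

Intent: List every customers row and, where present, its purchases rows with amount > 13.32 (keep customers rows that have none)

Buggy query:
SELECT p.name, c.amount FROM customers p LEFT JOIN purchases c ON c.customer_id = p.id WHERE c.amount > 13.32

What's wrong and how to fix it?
Bug: Filtering c.amount in WHERE discards the NULL rows produced by LEFT JOIN, turning it into an inner join

Fix: Move the right-table condition into the ON clause so unmatched parents are kept

Corrected query:
SELECT p.name, c.amount FROM customers p LEFT JOIN purchases c ON c.customer_id = p.id AND c.amount > 13.32

Result:
name  | amount 
------+--------
Dave  | 19.22  
Carol | 1109.82
Eve   | 1231.38
Frank | 282.57 
Grace | NULL   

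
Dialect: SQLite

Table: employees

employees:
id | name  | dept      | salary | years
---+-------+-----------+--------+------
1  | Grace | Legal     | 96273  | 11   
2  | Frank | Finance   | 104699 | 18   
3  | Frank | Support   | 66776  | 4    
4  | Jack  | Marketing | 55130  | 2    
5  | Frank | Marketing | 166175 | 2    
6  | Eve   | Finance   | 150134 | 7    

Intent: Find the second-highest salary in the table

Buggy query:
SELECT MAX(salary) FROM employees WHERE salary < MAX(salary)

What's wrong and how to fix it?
Bug: MAX(salary) on the right of the comparison is an aggregate-in-WHERE error

Fix: Put the inner MAX in a scalar subquery

Corrected query:
SELECT MAX(salary) FROM employees WHERE salary < (SELECT MAX(salary) FROM employees)

Result:
MAX(salary)
-----------
150134     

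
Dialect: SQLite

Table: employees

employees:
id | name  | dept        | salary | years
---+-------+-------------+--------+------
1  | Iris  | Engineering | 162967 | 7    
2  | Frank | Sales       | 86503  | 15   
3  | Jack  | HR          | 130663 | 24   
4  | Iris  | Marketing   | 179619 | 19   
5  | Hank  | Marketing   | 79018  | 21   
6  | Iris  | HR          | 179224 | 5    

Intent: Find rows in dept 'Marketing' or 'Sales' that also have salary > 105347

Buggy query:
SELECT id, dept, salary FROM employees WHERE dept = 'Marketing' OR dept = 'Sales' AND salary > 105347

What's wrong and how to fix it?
Bug: AND binds tighter than OR, so this parses as dept = 'Marketing' OR (dept = 'Sales' AND salary > 105347)

Fix: Group the OR with parentheses (or use IN), then AND the threshold

Corrected query:
SELECT id, dept, salary FROM employees WHERE (dept = 'Marketing' OR dept = 'Sales') AND salary > 105347

Result:
id | dept      | salary
---+-----------+-------
4  | Marketing | 179619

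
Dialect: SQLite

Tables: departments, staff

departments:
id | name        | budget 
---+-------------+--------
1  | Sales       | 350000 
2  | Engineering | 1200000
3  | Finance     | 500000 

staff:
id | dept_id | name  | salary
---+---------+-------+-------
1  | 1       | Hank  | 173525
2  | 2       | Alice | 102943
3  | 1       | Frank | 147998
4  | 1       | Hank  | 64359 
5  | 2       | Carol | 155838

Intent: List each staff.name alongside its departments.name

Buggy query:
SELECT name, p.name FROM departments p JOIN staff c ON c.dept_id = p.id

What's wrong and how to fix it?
Bug: Both tables have a 'name' column; the unqualified reference is ambiguous

Fix: Qualify the column with its table alias (c.name)

Corrected query:
SELECT c.name, p.name FROM departments p JOIN staff c ON c.dept_id = p.id

Result:
name  | name       
------+------------
Hank  | Sales      
Alice | Engineering
Frank | Sales      
Hank  | Sales      
Carol | Engineering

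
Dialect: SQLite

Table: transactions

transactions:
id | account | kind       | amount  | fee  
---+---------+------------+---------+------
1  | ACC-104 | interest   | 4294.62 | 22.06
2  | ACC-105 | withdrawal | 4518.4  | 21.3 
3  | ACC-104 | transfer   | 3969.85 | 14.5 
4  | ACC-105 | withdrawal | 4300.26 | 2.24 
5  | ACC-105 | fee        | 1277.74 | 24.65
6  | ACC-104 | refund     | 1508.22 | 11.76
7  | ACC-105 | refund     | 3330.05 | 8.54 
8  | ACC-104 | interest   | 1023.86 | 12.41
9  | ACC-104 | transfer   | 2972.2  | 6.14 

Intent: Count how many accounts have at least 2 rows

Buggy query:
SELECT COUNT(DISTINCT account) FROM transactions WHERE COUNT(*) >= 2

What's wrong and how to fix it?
Bug: WHERE filters individual rows, not groups, so a group-level COUNT is invalid there

Fix: Group first with HAVING COUNT(*) >= 2, then COUNT the resulting groups

Corrected query:
SELECT COUNT(*) FROM (SELECT account FROM transactions GROUP BY account HAVING COUNT(*) >= 2)

Result:
COUNT(*)
--------
2       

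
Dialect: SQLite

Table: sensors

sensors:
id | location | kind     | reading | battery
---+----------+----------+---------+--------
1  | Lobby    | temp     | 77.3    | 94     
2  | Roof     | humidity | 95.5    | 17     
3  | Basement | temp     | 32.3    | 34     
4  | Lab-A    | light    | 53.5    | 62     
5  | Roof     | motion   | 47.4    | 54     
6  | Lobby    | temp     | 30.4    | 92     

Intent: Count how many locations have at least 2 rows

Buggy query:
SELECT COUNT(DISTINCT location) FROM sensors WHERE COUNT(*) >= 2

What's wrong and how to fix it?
Bug: COUNT(*) cannot appear in WHERE; the per-group count doesn't exist yet

Fix: Use a subquery that GROUPs and filters with HAVING, then count its rows

Corrected query:
SELECT COUNT(*) FROM (SELECT location FROM sensors GROUP BY location HAVING COUNT(*) >= 2)

Result:
COUNT(*)
--------
2       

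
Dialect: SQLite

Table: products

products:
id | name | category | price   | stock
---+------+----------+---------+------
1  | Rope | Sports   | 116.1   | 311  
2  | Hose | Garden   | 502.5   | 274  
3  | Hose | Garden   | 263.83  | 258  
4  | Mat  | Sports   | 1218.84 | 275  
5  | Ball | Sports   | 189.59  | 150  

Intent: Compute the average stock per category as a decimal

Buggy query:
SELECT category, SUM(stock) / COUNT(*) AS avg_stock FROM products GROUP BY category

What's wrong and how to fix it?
Bug: SUM(stock) and COUNT(*) are both integers; the division truncates the fractional part

Fix: Cast one side to REAL so the division keeps the fractional part

Corrected query:
SELECT category, SUM(stock) * 1.0 / COUNT(*) AS avg_stock FROM products GROUP BY category

Result:
category | avg_stock 
---------+-----------
Garden   | 266       
Sports   | 245.333333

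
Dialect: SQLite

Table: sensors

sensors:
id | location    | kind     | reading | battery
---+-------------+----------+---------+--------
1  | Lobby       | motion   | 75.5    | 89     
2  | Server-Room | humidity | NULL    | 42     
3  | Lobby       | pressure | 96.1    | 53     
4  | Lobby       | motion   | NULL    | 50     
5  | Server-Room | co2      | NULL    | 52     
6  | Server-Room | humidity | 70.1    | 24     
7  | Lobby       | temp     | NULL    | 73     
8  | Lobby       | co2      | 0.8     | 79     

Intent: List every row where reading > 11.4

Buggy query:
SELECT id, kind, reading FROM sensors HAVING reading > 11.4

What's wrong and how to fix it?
Bug: HAVING filters the output of aggregation, but this query has no GROUP BY and no aggregate functions, so SQLite rejects it (HAVING clause on a non-aggregate query); the condition here is per row

Fix: Replace HAVING with WHERE since the condition applies to individual rows

Corrected query:
SELECT id, kind, reading FROM sensors WHERE reading > 11.4

Result:
id | kind     | reading
---+----------+--------
1  | motion   | 75.5   
3  | pressure | 96.1   
6  | humidity | 70.1   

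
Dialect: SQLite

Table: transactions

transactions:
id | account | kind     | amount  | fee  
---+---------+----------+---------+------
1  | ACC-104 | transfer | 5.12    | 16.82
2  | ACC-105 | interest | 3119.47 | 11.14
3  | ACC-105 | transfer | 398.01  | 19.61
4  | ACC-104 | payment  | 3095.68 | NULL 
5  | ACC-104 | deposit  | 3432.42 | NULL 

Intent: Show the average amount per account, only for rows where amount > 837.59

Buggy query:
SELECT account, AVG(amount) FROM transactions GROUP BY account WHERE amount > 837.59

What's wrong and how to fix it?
Bug: Row-level WHERE must come before GROUP BY in the clause order

Fix: Place WHERE between FROM and GROUP BY

Corrected query:
SELECT account, AVG(amount) FROM transactions WHERE amount > 837.59 GROUP BY account

Result:
account | AVG(amount)
--------+------------
ACC-104 | 3264.05    
ACC-105 | 3119.47    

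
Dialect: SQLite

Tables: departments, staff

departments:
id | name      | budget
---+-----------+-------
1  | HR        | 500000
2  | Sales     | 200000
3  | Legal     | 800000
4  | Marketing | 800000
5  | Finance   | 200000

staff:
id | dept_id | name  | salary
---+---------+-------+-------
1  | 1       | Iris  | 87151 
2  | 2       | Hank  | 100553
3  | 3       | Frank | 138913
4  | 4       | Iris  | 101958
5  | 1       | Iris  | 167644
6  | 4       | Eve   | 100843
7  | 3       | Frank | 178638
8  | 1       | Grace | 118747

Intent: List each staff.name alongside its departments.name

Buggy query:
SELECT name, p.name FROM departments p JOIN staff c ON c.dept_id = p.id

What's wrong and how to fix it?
Bug: Both tables have a 'name' column; the unqualified reference is ambiguous

Fix: Qualify the column with its table alias (c.name)

Corrected query:
SELECT c.name, p.name FROM departments p JOIN staff c ON c.dept_id = p.id

Result:
name  | name     
------+----------
Iris  | HR       
Hank  | Sales    
Frank | Legal    
Iris  | Marketing
Iris  | HR       
Eve   | Marketing
Frank | Legal    
Grace | HR       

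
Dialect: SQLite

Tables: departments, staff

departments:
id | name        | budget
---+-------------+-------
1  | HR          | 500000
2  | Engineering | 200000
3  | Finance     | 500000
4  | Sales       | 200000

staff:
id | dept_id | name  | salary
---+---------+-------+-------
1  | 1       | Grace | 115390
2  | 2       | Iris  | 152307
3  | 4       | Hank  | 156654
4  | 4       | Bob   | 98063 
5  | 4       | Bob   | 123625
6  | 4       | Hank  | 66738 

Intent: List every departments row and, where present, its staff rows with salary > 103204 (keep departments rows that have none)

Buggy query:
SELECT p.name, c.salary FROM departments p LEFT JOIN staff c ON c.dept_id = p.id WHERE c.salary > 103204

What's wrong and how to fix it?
Bug: Filtering c.salary in WHERE discards the NULL rows produced by LEFT JOIN, turning it into an inner join

Fix: Put 'c.salary > 103204' in the JOIN's ON clause instead of WHERE

Corrected query:
SELECT p.name, c.salary FROM departments p LEFT JOIN staff c ON c.dept_id = p.id AND c.salary > 103204

Result:
name        | salary
------------+-------
HR          | 115390
Engineering | 152307
Finance     | NULL  
Sales       | 123625
Sales       | 156654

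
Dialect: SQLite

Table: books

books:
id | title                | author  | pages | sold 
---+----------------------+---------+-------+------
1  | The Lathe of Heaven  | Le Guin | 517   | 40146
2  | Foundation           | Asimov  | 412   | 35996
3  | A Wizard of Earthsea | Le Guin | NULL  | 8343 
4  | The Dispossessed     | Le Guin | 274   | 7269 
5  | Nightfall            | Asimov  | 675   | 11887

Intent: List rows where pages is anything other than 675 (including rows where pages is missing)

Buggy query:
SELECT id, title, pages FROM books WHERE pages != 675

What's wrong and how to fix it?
Bug: Inequality against NULL is unknown, not true; rows with NULL are dropped

Fix: Handle NULL separately with IS NULL alongside the inequality

Corrected query:
SELECT id, title, pages FROM books WHERE pages != 675 OR pages IS NULL

Result:
id | title                | pages
---+----------------------+------
1  | The Lathe of Heaven  | 517  
2  | Foundation           | 412  
3  | A Wizard of Earthsea | NULL 
4  | The Dispossessed     | 274  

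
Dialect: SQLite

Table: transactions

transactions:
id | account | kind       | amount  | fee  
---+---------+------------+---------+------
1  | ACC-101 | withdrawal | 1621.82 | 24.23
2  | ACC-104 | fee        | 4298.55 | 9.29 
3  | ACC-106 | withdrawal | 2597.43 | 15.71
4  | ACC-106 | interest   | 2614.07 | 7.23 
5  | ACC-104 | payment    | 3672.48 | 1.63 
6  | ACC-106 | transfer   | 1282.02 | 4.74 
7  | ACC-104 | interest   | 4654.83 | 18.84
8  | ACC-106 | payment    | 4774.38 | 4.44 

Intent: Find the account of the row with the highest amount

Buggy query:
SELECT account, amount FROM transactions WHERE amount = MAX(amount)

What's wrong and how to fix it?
Bug: WHERE is evaluated per row; an aggregate over the whole table isn't defined there

Fix: Use a subquery: WHERE amount = (SELECT MAX(amount) FROM transactions)

Corrected query:
SELECT account, amount FROM transactions WHERE amount = (SELECT MAX(amount) FROM transactions)

Result:
account | amount 
--------+--------
ACC-106 | 4774.38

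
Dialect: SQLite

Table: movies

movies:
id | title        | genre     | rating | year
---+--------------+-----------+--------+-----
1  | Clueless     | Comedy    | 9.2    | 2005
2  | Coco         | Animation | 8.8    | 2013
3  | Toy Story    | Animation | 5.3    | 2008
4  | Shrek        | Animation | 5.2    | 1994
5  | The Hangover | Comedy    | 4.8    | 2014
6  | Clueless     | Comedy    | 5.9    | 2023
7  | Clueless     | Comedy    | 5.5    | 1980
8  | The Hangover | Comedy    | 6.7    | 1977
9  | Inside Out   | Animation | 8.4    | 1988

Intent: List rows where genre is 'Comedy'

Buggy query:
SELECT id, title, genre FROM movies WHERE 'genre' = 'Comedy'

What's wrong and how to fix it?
Bug: Single quotes denote string literals in SQL; the column name is being compared as a constant string

Fix: Remove the quotes around the column name (or use double quotes for an identifier)

Corrected query:
SELECT id, title, genre FROM movies WHERE genre = 'Comedy'

Result:
id | title        | genre 
---+--------------+-------
1  | Clueless     | Comedy
5  | The Hangover | Comedy
6  | Clueless     | Comedy
7  | Clueless     | Comedy
8  | The Hangover | Comedy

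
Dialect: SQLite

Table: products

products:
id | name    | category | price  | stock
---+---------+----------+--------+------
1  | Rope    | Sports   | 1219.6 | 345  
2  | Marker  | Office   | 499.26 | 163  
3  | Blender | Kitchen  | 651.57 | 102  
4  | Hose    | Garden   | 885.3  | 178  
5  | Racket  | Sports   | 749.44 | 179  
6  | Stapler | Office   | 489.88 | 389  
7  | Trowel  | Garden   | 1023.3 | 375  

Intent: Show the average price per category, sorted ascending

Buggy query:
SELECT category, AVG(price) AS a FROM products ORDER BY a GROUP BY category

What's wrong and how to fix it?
Bug: GROUP BY must precede ORDER BY

Fix: Move ORDER BY to the end, after GROUP BY

Corrected query:
SELECT category, AVG(price) AS a FROM products GROUP BY category ORDER BY a

Result:
category | a     
---------+-------
Office   | 494.57
Kitchen  | 651.57
Garden   | 954.3 
Sports   | 984.52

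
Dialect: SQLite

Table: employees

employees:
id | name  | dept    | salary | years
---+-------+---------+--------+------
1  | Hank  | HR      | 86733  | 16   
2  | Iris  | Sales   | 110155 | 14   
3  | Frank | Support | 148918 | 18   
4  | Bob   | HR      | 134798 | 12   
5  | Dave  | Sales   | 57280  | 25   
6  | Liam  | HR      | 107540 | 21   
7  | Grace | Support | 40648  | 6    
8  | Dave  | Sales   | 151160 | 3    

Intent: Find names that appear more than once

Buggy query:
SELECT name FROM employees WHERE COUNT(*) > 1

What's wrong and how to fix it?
Bug: WHERE can't reference COUNT(*); aggregates are computed after WHERE

Fix: GROUP BY name, then filter groups with HAVING COUNT(*) > 1

Corrected query:
SELECT name FROM employees GROUP BY name HAVING COUNT(*) > 1

Result:
name
----
Dave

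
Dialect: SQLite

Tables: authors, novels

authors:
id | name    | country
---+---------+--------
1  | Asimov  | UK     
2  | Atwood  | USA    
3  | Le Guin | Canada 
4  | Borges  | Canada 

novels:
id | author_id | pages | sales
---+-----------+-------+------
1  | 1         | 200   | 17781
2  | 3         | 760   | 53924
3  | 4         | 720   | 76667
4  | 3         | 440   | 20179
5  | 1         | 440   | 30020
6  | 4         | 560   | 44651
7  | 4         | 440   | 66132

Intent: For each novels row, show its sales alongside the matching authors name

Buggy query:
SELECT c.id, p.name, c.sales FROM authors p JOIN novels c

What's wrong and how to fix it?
Bug: JOIN with no ON clause produces a cartesian product; every novels row pairs with every authors row

Fix: Specify the join condition linking the foreign key to the parent id

Corrected query:
SELECT c.id, p.name, c.sales FROM authors p JOIN novels c ON c.author_id = p.id

Result:
id | name    | sales
---+---------+------
1  | Asimov  | 17781
2  | Le Guin | 53924
3  | Borges  | 76667
4  | Le Guin | 20179
5  | Asimov  | 30020
6  | Borges  | 44651
7  | Borges  | 66132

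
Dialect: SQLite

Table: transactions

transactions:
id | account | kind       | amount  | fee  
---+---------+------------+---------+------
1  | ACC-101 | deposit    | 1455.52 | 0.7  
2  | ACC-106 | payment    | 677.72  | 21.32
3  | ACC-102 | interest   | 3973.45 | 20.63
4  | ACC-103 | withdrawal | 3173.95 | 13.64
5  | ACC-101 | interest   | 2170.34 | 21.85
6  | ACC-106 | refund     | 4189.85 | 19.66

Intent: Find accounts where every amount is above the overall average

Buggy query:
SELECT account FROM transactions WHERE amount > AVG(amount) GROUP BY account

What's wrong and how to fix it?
Bug: WHERE evaluates per row before aggregation, so AVG() is unavailable

Fix: Use a subquery for AVG and a HAVING MIN(...) filter so the condition holds for every row in the group

Corrected query:
SELECT account FROM transactions GROUP BY account HAVING MIN(amount) > (SELECT AVG(amount) FROM transactions)

Result:
account
-------
ACC-102
ACC-103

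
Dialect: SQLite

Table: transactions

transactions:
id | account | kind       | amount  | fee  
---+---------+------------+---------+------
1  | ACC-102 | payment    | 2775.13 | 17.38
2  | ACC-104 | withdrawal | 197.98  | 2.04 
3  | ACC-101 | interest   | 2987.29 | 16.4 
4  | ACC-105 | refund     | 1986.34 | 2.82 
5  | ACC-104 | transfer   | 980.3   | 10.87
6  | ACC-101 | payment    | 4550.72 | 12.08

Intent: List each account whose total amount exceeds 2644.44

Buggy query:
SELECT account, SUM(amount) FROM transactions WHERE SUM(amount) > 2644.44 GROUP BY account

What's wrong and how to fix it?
Bug: Aggregate functions cannot appear in a WHERE clause

Fix: Use HAVING (which filters groups after aggregation) instead of WHERE

Corrected query:
SELECT account, SUM(amount) FROM transactions GROUP BY account HAVING SUM(amount) > 2644.44

Result:
account | SUM(amount)
--------+------------
ACC-101 | 7538.01    
ACC-102 | 2775.13    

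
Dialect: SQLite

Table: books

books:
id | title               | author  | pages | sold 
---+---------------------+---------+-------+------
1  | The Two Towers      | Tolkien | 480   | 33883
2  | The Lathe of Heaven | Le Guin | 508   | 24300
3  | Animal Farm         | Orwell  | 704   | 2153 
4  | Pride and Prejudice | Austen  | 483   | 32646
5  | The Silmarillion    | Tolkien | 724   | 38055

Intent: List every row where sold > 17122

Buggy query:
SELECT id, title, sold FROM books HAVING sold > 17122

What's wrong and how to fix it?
Bug: HAVING filters the output of aggregation, but this query has no GROUP BY and no aggregate functions, so SQLite rejects it (HAVING clause on a non-aggregate query); the condition here is per row

Fix: Use WHERE for row-level filtering

Corrected query:
SELECT id, title, sold FROM books WHERE sold > 17122

Result:
id | title               | sold 
---+---------------------+------
1  | The Two Towers      | 33883
2  | The Lathe of Heaven | 24300
4  | Pride and Prejudice | 32646
5  | The Silmarillion    | 38055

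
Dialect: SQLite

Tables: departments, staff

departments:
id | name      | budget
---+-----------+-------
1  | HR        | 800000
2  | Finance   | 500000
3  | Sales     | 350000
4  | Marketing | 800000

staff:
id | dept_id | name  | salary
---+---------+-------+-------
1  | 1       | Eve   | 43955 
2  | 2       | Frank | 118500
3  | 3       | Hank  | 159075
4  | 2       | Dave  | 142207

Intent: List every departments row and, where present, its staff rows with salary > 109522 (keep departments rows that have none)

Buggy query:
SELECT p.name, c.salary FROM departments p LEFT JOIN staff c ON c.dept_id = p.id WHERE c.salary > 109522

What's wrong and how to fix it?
Bug: A WHERE condition on the right-hand table after LEFT JOIN drops unmatched parents

Fix: Put 'c.salary > 109522' in the JOIN's ON clause instead of WHERE

Corrected query:
SELECT p.name, c.salary FROM departments p LEFT JOIN staff c ON c.dept_id = p.id AND c.salary > 109522

Result:
name      | salary
----------+-------
HR        | NULL  
Finance   | 118500
Finance   | 142207
Sales     | 159075
Marketing | NULL  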